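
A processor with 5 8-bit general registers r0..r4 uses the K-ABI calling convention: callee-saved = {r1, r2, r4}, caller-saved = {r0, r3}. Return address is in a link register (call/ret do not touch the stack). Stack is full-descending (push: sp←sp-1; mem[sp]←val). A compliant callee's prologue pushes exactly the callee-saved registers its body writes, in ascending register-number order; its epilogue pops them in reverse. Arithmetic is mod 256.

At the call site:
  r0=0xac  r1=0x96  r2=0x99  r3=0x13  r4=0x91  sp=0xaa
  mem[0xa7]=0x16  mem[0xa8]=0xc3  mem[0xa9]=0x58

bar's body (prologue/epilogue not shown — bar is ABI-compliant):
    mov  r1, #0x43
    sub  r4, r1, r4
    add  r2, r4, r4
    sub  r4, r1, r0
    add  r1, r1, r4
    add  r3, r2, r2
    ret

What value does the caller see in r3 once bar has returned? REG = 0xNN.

REG = 0xc8

prologue: push r1 -> mem[0xa9]=0x96, sp=0xa9
prologue: push r2 -> mem[0xa8]=0x99, sp=0xa8
prologue: push r4 -> mem[0xa7]=0x91, sp=0xa7
body[0] mov  r1, #0x43 -> r1=0x43
body[1] sub  r4, r1, r4 -> r4=0xb2
body[2] add  r2, r4, r4 -> r2=0x64
body[3] sub  r4, r1, r0 -> r4=0x97
body[4] add  r1, r1, r4 -> r1=0xda
body[5] add  r3, r2, r2 -> r3=0xc8
epilogue: pop r4=0x91, sp=0xa8
epilogue: pop r2=0x99, sp=0xa9
epilogue: pop r1=0x96, sp=0xaa
r3 is caller-saved -> body value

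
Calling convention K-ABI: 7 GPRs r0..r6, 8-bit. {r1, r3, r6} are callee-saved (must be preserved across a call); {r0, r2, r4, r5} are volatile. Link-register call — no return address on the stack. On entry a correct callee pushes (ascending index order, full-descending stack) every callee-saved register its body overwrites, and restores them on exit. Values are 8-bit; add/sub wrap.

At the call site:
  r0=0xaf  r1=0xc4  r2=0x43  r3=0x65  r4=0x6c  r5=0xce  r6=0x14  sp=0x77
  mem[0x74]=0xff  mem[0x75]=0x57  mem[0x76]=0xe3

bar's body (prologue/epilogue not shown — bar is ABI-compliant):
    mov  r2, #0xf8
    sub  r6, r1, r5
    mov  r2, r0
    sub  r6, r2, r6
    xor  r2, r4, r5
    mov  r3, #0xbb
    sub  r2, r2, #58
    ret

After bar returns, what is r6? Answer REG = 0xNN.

prologue: push r3 → mem[0x76]=0x65, sp=0x76
prologue: push r6 → mem[0x75]=0x14, sp=0x75
body[0] mov  r2, #0xf8 → r2=0xf8
body[1] sub  r6, r1, r5 → r6=0xf6
body[2] mov  r2, r0 → r2=0xaf
body[3] sub  r6, r2, r6 → r6=0xb9
body[4] xor  r2, r4, r5 → r2=0xa2
body[5] mov  r3, #0xbb → r3=0xbb
body[6] sub  r2, r2, #58 → r2=0x68
epilogue: pop r6=0x14, sp=0x76
epilogue: pop r3=0x65, sp=0x77
r6 is callee-saved → restored

REG = 0x14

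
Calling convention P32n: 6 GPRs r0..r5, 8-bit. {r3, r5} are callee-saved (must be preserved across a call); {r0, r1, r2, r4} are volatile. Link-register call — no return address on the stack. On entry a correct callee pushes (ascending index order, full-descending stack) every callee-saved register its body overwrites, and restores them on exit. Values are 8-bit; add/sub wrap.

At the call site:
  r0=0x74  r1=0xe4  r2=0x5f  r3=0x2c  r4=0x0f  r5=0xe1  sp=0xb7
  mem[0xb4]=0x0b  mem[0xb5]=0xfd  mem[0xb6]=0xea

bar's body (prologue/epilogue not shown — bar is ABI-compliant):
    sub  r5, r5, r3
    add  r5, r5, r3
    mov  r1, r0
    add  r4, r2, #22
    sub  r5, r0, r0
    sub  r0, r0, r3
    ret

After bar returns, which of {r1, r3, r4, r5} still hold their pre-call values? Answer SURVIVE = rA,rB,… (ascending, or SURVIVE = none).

prologue: push r5 -> mem[0xb6]=0xe1, sp=0xb6
body[0] sub  r5, r5, r3 -> r5=0xb5
body[1] add  r5, r5, r3 -> r5=0xe1
body[2] mov  r1, r0 -> r1=0x74
body[3] add  r4, r2, #22 -> r4=0x75
body[4] sub  r5, r0, r0 -> r5=0x00
body[5] sub  r0, r0, r3 -> r0=0x48
epilogue: pop r5=0xe1, sp=0xb7
r1: caller-saved, written=True
r3: callee-saved, written=False
r4: caller-saved, written=True
r5: callee-saved, written=True

SURVIVE = r3,r5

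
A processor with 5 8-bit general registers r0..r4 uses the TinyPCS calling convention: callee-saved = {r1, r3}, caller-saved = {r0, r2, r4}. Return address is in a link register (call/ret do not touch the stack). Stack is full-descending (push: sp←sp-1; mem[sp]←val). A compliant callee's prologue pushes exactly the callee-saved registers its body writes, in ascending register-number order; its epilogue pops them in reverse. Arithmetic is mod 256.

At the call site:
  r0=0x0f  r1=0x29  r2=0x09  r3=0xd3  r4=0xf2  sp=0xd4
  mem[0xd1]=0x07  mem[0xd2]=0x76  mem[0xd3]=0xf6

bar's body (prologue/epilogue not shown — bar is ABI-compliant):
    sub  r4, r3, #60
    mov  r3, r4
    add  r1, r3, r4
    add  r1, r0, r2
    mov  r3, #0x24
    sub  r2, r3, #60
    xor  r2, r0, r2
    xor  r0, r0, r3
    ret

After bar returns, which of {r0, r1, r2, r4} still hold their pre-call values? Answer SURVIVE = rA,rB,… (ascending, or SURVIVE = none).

SURVIVE = r1

prologue: push r1 → mem[0xd3]=0x29, sp=0xd3
prologue: push r3 → mem[0xd2]=0xd3, sp=0xd2
body[0] sub  r4, r3, #60 → r4=0x97
body[1] mov  r3, r4 → r3=0x97
body[2] add  r1, r3, r4 → r1=0x2e
body[3] add  r1, r0, r2 → r1=0x18
body[4] mov  r3, #0x24 → r3=0x24
body[5] sub  r2, r3, #60 → r2=0xe8
body[6] xor  r2, r0, r2 → r2=0xe7
body[7] xor  r0, r0, r3 → r0=0x2b
epilogue: pop r3=0xd3, sp=0xd3
epilogue: pop r1=0x29, sp=0xd4
r0: caller-saved, written=True
r1: callee-saved, written=True
r2: caller-saved, written=True
r4: caller-saved, written=True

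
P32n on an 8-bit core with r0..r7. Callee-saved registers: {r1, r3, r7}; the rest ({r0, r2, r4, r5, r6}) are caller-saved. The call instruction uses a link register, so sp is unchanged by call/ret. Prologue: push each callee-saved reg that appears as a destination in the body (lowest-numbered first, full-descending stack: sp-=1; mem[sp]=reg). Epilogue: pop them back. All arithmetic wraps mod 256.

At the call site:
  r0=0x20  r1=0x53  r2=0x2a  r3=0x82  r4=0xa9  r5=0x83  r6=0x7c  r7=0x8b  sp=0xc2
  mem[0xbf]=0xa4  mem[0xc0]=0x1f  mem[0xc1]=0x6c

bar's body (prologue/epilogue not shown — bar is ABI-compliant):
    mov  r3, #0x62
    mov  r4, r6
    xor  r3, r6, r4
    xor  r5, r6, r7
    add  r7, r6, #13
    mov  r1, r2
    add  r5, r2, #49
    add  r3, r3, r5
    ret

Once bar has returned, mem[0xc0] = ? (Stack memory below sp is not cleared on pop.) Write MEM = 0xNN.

prologue: push r1 → mem[0xc1]=0x53, sp=0xc1
prologue: push r3 → mem[0xc0]=0x82, sp=0xc0
prologue: push r7 → mem[0xbf]=0x8b, sp=0xbf
body[0] mov  r3, #0x62 → r3=0x62
body[1] mov  r4, r6 → r4=0x7c
body[2] xor  r3, r6, r4 → r3=0x00
body[3] xor  r5, r6, r7 → r5=0xf7
body[4] add  r7, r6, #13 → r7=0x89
body[5] mov  r1, r2 → r1=0x2a
body[6] add  r5, r2, #49 → r5=0x5b
body[7] add  r3, r3, r5 → r3=0x5b
epilogue: pop r7=0x8b, sp=0xc0
epilogue: pop r3=0x82, sp=0xc1
epilogue: pop r1=0x53, sp=0xc2
prologue pushed ['r1', 'r3', 'r7'] at ['0xc1', '0xc0', '0xbf']

MEM = 0x82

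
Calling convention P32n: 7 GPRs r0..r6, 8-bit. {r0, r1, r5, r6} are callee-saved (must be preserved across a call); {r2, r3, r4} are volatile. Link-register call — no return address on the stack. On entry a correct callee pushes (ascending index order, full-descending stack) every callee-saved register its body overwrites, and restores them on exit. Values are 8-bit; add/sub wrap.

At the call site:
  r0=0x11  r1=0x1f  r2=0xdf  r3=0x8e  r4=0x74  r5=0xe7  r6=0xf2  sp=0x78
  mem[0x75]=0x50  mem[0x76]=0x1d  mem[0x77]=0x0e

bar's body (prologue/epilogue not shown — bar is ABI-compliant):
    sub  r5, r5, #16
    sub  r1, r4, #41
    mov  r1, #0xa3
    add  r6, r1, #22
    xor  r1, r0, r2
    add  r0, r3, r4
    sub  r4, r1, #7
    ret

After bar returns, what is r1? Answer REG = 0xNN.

REG = 0x1f

prologue: push r0 -> mem[0x77]=0x11, sp=0x77
prologue: push r1 -> mem[0x76]=0x1f, sp=0x76
prologue: push r5 -> mem[0x75]=0xe7, sp=0x75
prologue: push r6 -> mem[0x74]=0xf2, sp=0x74
body[0] sub  r5, r5, #16 -> r5=0xd7
body[1] sub  r1, r4, #41 -> r1=0x4b
body[2] mov  r1, #0xa3 -> r1=0xa3
body[3] add  r6, r1, #22 -> r6=0xb9
body[4] xor  r1, r0, r2 -> r1=0xce
body[5] add  r0, r3, r4 -> r0=0x02
body[6] sub  r4, r1, #7 -> r4=0xc7
epilogue: pop r6=0xf2, sp=0x75
epilogue: pop r5=0xe7, sp=0x76
epilogue: pop r1=0x1f, sp=0x77
epilogue: pop r0=0x11, sp=0x78
r1 is callee-saved -> restored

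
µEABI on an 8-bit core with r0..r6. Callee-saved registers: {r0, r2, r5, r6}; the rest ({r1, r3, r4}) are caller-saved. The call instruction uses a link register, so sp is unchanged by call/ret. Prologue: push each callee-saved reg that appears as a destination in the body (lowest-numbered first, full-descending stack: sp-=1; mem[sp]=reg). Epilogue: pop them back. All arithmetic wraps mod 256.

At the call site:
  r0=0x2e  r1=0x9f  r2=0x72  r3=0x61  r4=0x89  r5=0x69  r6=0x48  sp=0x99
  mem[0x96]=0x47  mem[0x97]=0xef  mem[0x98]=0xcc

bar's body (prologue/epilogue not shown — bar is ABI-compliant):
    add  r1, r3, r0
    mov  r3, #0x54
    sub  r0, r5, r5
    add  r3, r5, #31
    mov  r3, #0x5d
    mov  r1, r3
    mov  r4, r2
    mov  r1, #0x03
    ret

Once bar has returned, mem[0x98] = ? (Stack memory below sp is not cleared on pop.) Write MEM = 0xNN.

MEM = 0x2e

prologue: push r0 -> mem[0x98]=0x2e, sp=0x98
body[0] add  r1, r3, r0 -> r1=0x8f
body[1] mov  r3, #0x54 -> r3=0x54
body[2] sub  r0, r5, r5 -> r0=0x00
body[3] add  r3, r5, #31 -> r3=0x88
body[4] mov  r3, #0x5d -> r3=0x5d
body[5] mov  r1, r3 -> r1=0x5d
body[6] mov  r4, r2 -> r4=0x72
body[7] mov  r1, #0x03 -> r1=0x03
epilogue: pop r0=0x2e, sp=0x99
prologue pushed ['r0'] at ['0x98']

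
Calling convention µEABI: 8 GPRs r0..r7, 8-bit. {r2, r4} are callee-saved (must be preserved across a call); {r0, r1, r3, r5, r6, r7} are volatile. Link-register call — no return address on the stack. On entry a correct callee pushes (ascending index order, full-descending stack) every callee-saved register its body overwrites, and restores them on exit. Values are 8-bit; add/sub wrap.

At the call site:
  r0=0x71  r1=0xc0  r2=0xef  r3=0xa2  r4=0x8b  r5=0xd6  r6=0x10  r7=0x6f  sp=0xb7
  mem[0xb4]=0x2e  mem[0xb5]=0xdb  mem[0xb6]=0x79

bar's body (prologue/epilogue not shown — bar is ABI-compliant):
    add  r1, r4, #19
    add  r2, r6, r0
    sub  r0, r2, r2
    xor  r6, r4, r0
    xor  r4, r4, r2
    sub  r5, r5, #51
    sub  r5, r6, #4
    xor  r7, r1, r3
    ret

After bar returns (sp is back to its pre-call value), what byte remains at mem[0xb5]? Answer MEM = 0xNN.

MEM = 0x8b

prologue: push r2 -> mem[0xb6]=0xef, sp=0xb6
prologue: push r4 -> mem[0xb5]=0x8b, sp=0xb5
body[0] add  r1, r4, #19 -> r1=0x9e
body[1] add  r2, r6, r0 -> r2=0x81
body[2] sub  r0, r2, r2 -> r0=0x00
body[3] xor  r6, r4, r0 -> r6=0x8b
body[4] xor  r4, r4, r2 -> r4=0x0a
body[5] sub  r5, r5, #51 -> r5=0xa3
body[6] sub  r5, r6, #4 -> r5=0x87
body[7] xor  r7, r1, r3 -> r7=0x3c
epilogue: pop r4=0x8b, sp=0xb6
epilogue: pop r2=0xef, sp=0xb7
prologue pushed ['r2', 'r4'] at ['0xb6', '0xb5']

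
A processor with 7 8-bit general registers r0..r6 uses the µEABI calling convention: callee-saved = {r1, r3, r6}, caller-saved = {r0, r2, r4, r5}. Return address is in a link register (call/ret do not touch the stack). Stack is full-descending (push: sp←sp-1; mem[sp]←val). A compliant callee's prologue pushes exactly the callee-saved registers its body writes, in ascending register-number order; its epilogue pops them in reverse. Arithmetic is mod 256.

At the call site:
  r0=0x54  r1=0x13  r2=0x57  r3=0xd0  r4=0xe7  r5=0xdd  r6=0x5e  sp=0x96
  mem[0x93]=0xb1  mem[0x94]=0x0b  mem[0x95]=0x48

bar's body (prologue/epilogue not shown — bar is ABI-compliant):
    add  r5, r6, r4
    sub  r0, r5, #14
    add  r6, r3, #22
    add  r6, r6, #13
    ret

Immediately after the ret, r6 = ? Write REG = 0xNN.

prologue: push r6 -> mem[0x95]=0x5e, sp=0x95
body[0] add  r5, r6, r4 -> r5=0x45
body[1] sub  r0, r5, #14 -> r0=0x37
body[2] add  r6, r3, #22 -> r6=0xe6
body[3] add  r6, r6, #13 -> r6=0xf3
epilogue: pop r6=0x5e, sp=0x96
r6 is callee-saved -> restored

REG = 0x5e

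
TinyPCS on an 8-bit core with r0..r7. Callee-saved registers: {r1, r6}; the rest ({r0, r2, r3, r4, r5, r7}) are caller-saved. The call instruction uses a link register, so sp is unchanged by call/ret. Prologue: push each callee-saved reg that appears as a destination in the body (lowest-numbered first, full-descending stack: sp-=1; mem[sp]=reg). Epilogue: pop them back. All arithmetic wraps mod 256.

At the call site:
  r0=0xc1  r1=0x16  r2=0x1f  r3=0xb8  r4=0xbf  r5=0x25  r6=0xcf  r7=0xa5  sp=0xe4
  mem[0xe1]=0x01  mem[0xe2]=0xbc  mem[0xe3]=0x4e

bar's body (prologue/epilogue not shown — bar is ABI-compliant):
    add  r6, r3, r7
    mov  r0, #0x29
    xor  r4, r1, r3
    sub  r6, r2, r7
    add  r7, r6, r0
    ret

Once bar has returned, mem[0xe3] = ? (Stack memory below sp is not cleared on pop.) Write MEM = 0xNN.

prologue: push r6 -> mem[0xe3]=0xcf, sp=0xe3
body[0] add  r6, r3, r7 -> r6=0x5d
body[1] mov  r0, #0x29 -> r0=0x29
body[2] xor  r4, r1, r3 -> r4=0xae
body[3] sub  r6, r2, r7 -> r6=0x7a
body[4] add  r7, r6, r0 -> r7=0xa3
epilogue: pop r6=0xcf, sp=0xe4
prologue pushed ['r6'] at ['0xe3']

MEM = 0xcf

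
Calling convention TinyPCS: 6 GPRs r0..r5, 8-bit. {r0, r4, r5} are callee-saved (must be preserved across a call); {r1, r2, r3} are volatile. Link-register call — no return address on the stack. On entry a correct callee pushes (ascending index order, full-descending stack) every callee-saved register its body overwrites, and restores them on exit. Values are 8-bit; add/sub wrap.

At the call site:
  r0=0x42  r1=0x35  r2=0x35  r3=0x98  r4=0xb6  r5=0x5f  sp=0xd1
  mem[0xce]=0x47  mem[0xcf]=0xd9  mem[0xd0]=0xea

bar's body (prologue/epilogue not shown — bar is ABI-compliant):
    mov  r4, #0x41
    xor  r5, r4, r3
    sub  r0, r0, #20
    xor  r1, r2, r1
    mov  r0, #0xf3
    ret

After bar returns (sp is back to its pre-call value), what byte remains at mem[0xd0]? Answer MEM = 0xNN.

MEM = 0x42

prologue: push r0 → mem[0xd0]=0x42, sp=0xd0
prologue: push r4 → mem[0xcf]=0xb6, sp=0xcf
prologue: push r5 → mem[0xce]=0x5f, sp=0xce
body[0] mov  r4, #0x41 → r4=0x41
body[1] xor  r5, r4, r3 → r5=0xd9
body[2] sub  r0, r0, #20 → r0=0x2e
body[3] xor  r1, r2, r1 → r1=0x00
body[4] mov  r0, #0xf3 → r0=0xf3
epilogue: pop r5=0x5f, sp=0xcf
epilogue: pop r4=0xb6, sp=0xd0
epilogue: pop r0=0x42, sp=0xd1
prologue pushed ['r0', 'r4', 'r5'] at ['0xd0', '0xcf', '0xce']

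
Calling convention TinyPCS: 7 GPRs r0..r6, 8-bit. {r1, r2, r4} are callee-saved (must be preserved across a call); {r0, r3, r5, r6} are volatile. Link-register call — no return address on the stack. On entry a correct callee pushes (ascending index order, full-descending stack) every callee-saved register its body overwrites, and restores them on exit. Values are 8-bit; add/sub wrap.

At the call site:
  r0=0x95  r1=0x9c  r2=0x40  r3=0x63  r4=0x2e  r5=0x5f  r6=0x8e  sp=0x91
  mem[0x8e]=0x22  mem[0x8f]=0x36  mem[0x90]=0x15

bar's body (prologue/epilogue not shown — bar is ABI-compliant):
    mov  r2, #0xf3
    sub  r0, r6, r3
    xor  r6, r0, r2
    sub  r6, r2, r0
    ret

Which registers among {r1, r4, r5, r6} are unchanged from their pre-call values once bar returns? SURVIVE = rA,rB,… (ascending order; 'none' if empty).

SURVIVE = r1,r4,r5

prologue: push r2 -> mem[0x90]=0x40, sp=0x90
body[0] mov  r2, #0xf3 -> r2=0xf3
body[1] sub  r0, r6, r3 -> r0=0x2b
body[2] xor  r6, r0, r2 -> r6=0xd8
body[3] sub  r6, r2, r0 -> r6=0xc8
epilogue: pop r2=0x40, sp=0x91
r1: callee-saved, written=False
r4: callee-saved, written=False
r5: caller-saved, written=False
r6: caller-saved, written=True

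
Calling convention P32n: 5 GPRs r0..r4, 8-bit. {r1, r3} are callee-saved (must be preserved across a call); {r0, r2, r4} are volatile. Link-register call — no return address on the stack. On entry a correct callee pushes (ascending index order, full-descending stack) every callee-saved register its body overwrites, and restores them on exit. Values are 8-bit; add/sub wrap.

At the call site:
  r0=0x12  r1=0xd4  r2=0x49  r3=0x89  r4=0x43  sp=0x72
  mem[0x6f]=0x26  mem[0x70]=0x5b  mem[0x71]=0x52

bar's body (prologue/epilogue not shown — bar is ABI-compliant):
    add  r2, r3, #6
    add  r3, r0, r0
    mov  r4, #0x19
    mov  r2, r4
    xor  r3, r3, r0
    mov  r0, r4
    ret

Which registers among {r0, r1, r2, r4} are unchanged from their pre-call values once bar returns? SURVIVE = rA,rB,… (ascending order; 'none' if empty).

SURVIVE = r1

prologue: push r3 → mem[0x71]=0x89, sp=0x71
body[0] add  r2, r3, #6 → r2=0x8f
body[1] add  r3, r0, r0 → r3=0x24
body[2] mov  r4, #0x19 → r4=0x19
body[3] mov  r2, r4 → r2=0x19
body[4] xor  r3, r3, r0 → r3=0x36
body[5] mov  r0, r4 → r0=0x19
epilogue: pop r3=0x89, sp=0x72
r0: caller-saved, written=True
r1: callee-saved, written=False
r2: caller-saved, written=True
r4: caller-saved, written=True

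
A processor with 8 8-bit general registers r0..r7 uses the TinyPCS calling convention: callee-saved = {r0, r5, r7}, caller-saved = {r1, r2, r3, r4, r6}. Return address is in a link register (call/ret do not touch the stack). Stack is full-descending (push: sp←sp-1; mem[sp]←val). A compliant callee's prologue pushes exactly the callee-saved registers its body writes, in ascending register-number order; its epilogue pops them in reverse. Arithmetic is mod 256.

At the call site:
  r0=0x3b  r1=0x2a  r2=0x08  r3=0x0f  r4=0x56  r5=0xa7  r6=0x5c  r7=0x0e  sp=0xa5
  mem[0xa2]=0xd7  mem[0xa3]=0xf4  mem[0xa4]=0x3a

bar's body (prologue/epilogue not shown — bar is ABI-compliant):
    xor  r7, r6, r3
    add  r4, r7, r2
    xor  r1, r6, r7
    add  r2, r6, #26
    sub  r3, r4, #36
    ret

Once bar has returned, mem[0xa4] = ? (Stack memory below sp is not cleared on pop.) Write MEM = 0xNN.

prologue: push r7 -> mem[0xa4]=0x0e, sp=0xa4
body[0] xor  r7, r6, r3 -> r7=0x53
body[1] add  r4, r7, r2 -> r4=0x5b
body[2] xor  r1, r6, r7 -> r1=0x0f
body[3] add  r2, r6, #26 -> r2=0x76
body[4] sub  r3, r4, #36 -> r3=0x37
epilogue: pop r7=0x0e, sp=0xa5
prologue pushed ['r7'] at ['0xa4']

MEM = 0x0e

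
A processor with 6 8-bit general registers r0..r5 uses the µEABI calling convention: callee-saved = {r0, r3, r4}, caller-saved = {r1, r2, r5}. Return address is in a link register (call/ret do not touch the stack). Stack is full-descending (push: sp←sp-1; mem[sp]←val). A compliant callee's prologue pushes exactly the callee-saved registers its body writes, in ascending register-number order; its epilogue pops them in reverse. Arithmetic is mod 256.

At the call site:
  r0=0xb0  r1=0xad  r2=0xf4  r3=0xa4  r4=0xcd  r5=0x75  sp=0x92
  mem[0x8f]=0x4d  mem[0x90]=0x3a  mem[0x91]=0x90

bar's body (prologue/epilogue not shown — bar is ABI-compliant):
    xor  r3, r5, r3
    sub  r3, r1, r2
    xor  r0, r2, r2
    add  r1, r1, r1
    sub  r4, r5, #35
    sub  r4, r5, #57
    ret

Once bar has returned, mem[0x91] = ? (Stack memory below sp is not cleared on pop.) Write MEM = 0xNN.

MEM = 0xb0

prologue: push r0 → mem[0x91]=0xb0, sp=0x91
prologue: push r3 → mem[0x90]=0xa4, sp=0x90
prologue: push r4 → mem[0x8f]=0xcd, sp=0x8f
body[0] xor  r3, r5, r3 → r3=0xd1
body[1] sub  r3, r1, r2 → r3=0xb9
body[2] xor  r0, r2, r2 → r0=0x00
body[3] add  r1, r1, r1 → r1=0x5a
body[4] sub  r4, r5, #35 → r4=0x52
body[5] sub  r4, r5, #57 → r4=0x3c
epilogue: pop r4=0xcd, sp=0x90
epilogue: pop r3=0xa4, sp=0x91
epilogue: pop r0=0xb0, sp=0x92
prologue pushed ['r0', 'r3', 'r4'] at ['0x91', '0x90', '0x8f']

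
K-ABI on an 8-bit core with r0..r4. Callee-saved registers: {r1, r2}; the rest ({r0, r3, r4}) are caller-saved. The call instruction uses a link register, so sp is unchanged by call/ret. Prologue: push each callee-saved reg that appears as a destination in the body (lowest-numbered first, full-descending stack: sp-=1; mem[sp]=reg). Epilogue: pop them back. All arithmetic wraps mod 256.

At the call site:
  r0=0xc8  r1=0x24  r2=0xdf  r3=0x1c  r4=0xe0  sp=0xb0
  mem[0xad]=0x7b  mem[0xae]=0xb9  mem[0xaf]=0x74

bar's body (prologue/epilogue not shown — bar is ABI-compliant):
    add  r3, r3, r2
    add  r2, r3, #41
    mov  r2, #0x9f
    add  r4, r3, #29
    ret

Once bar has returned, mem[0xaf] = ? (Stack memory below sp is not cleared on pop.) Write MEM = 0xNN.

MEM = 0xdf

prologue: push r2 -> mem[0xaf]=0xdf, sp=0xaf
body[0] add  r3, r3, r2 -> r3=0xfb
body[1] add  r2, r3, #41 -> r2=0x24
body[2] mov  r2, #0x9f -> r2=0x9f
body[3] add  r4, r3, #29 -> r4=0x18
epilogue: pop r2=0xdf, sp=0xb0
prologue pushed ['r2'] at ['0xaf']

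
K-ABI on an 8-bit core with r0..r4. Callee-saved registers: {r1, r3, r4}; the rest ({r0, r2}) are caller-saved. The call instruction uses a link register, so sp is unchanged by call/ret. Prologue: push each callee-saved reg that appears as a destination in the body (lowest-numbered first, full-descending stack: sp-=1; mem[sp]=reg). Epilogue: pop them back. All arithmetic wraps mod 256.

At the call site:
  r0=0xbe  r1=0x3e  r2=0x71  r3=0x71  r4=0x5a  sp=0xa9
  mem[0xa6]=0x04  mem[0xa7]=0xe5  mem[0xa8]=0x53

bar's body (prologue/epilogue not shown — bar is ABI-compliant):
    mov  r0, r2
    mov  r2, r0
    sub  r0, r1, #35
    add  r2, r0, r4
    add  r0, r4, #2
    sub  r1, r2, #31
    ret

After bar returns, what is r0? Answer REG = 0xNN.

prologue: push r1 → mem[0xa8]=0x3e, sp=0xa8
body[0] mov  r0, r2 → r0=0x71
body[1] mov  r2, r0 → r2=0x71
body[2] sub  r0, r1, #35 → r0=0x1b
body[3] add  r2, r0, r4 → r2=0x75
body[4] add  r0, r4, #2 → r0=0x5c
body[5] sub  r1, r2, #31 → r1=0x56
epilogue: pop r1=0x3e, sp=0xa9
r0 is caller-saved → body value

REG = 0x5c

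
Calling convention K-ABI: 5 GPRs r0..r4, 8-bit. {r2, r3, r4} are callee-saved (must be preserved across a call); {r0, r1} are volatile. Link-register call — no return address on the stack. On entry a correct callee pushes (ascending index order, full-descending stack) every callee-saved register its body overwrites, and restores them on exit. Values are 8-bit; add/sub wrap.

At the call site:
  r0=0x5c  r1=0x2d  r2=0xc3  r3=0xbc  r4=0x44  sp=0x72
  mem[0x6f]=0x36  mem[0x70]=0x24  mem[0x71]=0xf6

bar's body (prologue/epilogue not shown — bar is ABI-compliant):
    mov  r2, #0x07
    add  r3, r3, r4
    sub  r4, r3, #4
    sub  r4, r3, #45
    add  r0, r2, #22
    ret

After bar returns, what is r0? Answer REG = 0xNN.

REG = 0x1d

prologue: push r2 → mem[0x71]=0xc3, sp=0x71
prologue: push r3 → mem[0x70]=0xbc, sp=0x70
prologue: push r4 → mem[0x6f]=0x44, sp=0x6f
body[0] mov  r2, #0x07 → r2=0x07
body[1] add  r3, r3, r4 → r3=0x00
body[2] sub  r4, r3, #4 → r4=0xfc
body[3] sub  r4, r3, #45 → r4=0xd3
body[4] add  r0, r2, #22 → r0=0x1d
epilogue: pop r4=0x44, sp=0x70
epilogue: pop r3=0xbc, sp=0x71
epilogue: pop r2=0xc3, sp=0x72
r0 is caller-saved → body value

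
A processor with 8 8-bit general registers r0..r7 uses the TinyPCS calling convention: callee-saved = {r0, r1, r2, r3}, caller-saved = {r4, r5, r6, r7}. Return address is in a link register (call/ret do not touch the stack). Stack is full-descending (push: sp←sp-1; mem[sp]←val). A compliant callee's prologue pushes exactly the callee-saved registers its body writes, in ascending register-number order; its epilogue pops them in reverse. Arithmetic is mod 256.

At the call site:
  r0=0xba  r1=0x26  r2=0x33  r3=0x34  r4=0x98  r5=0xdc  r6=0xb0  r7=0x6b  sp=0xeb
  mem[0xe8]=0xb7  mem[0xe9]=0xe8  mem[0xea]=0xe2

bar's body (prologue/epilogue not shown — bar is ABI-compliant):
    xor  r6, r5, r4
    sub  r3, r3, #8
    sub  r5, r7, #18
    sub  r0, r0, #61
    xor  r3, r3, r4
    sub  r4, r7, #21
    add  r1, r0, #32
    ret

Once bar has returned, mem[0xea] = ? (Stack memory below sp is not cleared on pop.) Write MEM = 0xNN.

MEM = 0xba

prologue: push r0 → mem[0xea]=0xba, sp=0xea
prologue: push r1 → mem[0xe9]=0x26, sp=0xe9
prologue: push r3 → mem[0xe8]=0x34, sp=0xe8
body[0] xor  r6, r5, r4 → r6=0x44
body[1] sub  r3, r3, #8 → r3=0x2c
body[2] sub  r5, r7, #18 → r5=0x59
body[3] sub  r0, r0, #61 → r0=0x7d
body[4] xor  r3, r3, r4 → r3=0xb4
body[5] sub  r4, r7, #21 → r4=0x56
body[6] add  r1, r0, #32 → r1=0x9d
epilogue: pop r3=0x34, sp=0xe9
epilogue: pop r1=0x26, sp=0xea
epilogue: pop r0=0xba, sp=0xeb
prologue pushed ['r0', 'r1', 'r3'] at ['0xea', '0xe9', '0xe8']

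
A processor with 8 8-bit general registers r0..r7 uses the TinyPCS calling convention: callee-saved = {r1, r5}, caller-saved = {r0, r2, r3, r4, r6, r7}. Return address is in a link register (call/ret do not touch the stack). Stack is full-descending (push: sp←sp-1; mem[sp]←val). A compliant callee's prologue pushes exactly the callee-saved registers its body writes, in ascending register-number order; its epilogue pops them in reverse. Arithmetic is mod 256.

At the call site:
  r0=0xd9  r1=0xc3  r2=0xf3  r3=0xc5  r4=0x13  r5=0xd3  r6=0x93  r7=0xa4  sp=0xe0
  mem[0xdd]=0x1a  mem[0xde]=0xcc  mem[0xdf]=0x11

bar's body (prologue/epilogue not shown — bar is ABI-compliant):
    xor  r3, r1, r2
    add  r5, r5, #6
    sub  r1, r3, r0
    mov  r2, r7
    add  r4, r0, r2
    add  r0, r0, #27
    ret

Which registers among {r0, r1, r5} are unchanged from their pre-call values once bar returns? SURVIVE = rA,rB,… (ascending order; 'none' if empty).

SURVIVE = r1,r5

prologue: push r1 -> mem[0xdf]=0xc3, sp=0xdf
prologue: push r5 -> mem[0xde]=0xd3, sp=0xde
body[0] xor  r3, r1, r2 -> r3=0x30
body[1] add  r5, r5, #6 -> r5=0xd9
body[2] sub  r1, r3, r0 -> r1=0x57
body[3] mov  r2, r7 -> r2=0xa4
body[4] add  r4, r0, r2 -> r4=0x7d
body[5] add  r0, r0, #27 -> r0=0xf4
epilogue: pop r5=0xd3, sp=0xdf
epilogue: pop r1=0xc3, sp=0xe0
r0: caller-saved, written=True
r1: callee-saved, written=True
r5: callee-saved, written=True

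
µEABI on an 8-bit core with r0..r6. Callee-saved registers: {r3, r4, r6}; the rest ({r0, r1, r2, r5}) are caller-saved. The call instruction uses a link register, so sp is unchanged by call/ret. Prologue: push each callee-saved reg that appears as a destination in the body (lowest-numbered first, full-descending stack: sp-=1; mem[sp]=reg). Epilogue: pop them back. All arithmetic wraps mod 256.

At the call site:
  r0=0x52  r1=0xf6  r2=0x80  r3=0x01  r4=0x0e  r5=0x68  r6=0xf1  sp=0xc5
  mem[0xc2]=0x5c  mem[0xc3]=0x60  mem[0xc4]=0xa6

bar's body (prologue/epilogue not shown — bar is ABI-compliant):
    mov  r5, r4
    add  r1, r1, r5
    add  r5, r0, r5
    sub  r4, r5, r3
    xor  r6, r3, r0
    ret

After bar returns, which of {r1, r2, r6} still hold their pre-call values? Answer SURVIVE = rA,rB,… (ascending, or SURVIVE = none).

SURVIVE = r2,r6

prologue: push r4 → mem[0xc4]=0x0e, sp=0xc4
prologue: push r6 → mem[0xc3]=0xf1, sp=0xc3
body[0] mov  r5, r4 → r5=0x0e
body[1] add  r1, r1, r5 → r1=0x04
body[2] add  r5, r0, r5 → r5=0x60
body[3] sub  r4, r5, r3 → r4=0x5f
body[4] xor  r6, r3, r0 → r6=0x53
epilogue: pop r6=0xf1, sp=0xc4
epilogue: pop r4=0x0e, sp=0xc5
r1: caller-saved, written=True
r2: caller-saved, written=False
r6: callee-saved, written=True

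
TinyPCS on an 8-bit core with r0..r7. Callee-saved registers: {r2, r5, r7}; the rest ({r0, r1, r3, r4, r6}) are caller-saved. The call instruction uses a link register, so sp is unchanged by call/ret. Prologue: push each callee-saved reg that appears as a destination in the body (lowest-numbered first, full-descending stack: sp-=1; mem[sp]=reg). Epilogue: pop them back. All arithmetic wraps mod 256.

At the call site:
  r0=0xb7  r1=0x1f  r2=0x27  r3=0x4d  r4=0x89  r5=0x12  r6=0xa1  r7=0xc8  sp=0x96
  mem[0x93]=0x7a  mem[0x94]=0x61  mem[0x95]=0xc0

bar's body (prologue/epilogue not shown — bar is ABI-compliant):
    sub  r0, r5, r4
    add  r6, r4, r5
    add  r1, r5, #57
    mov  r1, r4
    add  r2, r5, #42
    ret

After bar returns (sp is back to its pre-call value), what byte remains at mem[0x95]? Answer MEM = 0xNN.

prologue: push r2 -> mem[0x95]=0x27, sp=0x95
body[0] sub  r0, r5, r4 -> r0=0x89
body[1] add  r6, r4, r5 -> r6=0x9b
body[2] add  r1, r5, #57 -> r1=0x4b
body[3] mov  r1, r4 -> r1=0x89
body[4] add  r2, r5, #42 -> r2=0x3c
epilogue: pop r2=0x27, sp=0x96
prologue pushed ['r2'] at ['0x95']

MEM = 0x27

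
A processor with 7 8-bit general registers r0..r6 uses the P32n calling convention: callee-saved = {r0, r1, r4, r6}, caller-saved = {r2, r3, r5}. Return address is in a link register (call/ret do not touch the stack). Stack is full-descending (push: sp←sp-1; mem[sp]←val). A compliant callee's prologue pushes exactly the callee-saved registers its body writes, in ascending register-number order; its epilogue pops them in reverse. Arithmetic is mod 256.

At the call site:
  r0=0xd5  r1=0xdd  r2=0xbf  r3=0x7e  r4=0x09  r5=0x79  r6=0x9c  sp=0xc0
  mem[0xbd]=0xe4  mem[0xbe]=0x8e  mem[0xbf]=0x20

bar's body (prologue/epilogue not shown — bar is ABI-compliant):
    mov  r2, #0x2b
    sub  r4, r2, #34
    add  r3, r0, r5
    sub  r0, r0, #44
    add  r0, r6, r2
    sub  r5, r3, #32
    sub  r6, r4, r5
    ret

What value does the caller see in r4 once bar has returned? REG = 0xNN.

REG = 0x09

prologue: push r0 -> mem[0xbf]=0xd5, sp=0xbf
prologue: push r4 -> mem[0xbe]=0x09, sp=0xbe
prologue: push r6 -> mem[0xbd]=0x9c, sp=0xbd
body[0] mov  r2, #0x2b -> r2=0x2b
body[1] sub  r4, r2, #34 -> r4=0x09
body[2] add  r3, r0, r5 -> r3=0x4e
body[3] sub  r0, r0, #44 -> r0=0xa9
body[4] add  r0, r6, r2 -> r0=0xc7
body[5] sub  r5, r3, #32 -> r5=0x2e
body[6] sub  r6, r4, r5 -> r6=0xdb
epilogue: pop r6=0x9c, sp=0xbe
epilogue: pop r4=0x09, sp=0xbf
epilogue: pop r0=0xd5, sp=0xc0
r4 is callee-saved -> restored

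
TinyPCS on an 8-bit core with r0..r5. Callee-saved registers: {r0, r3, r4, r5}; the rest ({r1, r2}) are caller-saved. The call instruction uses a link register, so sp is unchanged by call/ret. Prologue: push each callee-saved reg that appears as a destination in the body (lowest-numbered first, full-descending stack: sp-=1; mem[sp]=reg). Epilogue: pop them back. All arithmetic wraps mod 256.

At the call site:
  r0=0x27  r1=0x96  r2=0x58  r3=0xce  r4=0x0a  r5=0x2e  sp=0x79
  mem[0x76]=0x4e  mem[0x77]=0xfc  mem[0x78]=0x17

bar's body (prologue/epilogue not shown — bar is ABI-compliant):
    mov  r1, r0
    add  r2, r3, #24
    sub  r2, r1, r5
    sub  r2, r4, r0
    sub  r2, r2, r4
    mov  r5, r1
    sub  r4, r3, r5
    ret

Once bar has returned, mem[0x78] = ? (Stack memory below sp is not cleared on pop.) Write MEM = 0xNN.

MEM = 0x0a

prologue: push r4 → mem[0x78]=0x0a, sp=0x78
prologue: push r5 → mem[0x77]=0x2e, sp=0x77
body[0] mov  r1, r0 → r1=0x27
body[1] add  r2, r3, #24 → r2=0xe6
body[2] sub  r2, r1, r5 → r2=0xf9
body[3] sub  r2, r4, r0 → r2=0xe3
body[4] sub  r2, r2, r4 → r2=0xd9
body[5] mov  r5, r1 → r5=0x27
body[6] sub  r4, r3, r5 → r4=0xa7
epilogue: pop r5=0x2e, sp=0x78
epilogue: pop r4=0x0a, sp=0x79
prologue pushed ['r4', 'r5'] at ['0x78', '0x77']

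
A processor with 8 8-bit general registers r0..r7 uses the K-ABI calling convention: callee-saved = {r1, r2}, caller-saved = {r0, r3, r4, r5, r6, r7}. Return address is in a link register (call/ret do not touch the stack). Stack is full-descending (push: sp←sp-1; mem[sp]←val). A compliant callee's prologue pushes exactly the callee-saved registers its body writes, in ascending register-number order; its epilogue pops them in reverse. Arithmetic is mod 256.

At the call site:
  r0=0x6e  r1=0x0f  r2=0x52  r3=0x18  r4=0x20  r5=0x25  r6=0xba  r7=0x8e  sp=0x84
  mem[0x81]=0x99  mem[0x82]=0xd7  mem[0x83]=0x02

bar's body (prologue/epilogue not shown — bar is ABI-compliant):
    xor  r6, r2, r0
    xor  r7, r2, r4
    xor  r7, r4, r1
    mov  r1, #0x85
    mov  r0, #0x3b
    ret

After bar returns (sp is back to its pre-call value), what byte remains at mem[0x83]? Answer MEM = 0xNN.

MEM = 0x0f

prologue: push r1 → mem[0x83]=0x0f, sp=0x83
body[0] xor  r6, r2, r0 → r6=0x3c
body[1] xor  r7, r2, r4 → r7=0x72
body[2] xor  r7, r4, r1 → r7=0x2f
body[3] mov  r1, #0x85 → r1=0x85
body[4] mov  r0, #0x3b → r0=0x3b
epilogue: pop r1=0x0f, sp=0x84
prologue pushed ['r1'] at ['0x83']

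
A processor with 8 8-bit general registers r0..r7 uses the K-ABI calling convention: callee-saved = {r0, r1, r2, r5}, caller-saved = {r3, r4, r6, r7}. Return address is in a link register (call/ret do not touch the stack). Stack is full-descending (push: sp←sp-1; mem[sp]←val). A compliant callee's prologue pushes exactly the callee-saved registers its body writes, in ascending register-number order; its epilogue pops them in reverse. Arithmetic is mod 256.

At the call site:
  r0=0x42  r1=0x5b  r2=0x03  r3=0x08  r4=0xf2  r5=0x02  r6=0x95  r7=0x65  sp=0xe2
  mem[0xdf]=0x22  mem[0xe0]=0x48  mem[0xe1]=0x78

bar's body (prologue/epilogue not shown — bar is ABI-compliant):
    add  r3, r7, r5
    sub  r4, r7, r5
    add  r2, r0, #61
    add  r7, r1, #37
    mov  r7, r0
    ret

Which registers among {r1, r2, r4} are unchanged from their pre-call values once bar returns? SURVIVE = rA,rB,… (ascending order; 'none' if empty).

SURVIVE = r1,r2

prologue: push r2 → mem[0xe1]=0x03, sp=0xe1
body[0] add  r3, r7, r5 → r3=0x67
body[1] sub  r4, r7, r5 → r4=0x63
body[2] add  r2, r0, #61 → r2=0x7f
body[3] add  r7, r1, #37 → r7=0x80
body[4] mov  r7, r0 → r7=0x42
epilogue: pop r2=0x03, sp=0xe2
r1: callee-saved, written=False
r2: callee-saved, written=True
r4: caller-saved, written=True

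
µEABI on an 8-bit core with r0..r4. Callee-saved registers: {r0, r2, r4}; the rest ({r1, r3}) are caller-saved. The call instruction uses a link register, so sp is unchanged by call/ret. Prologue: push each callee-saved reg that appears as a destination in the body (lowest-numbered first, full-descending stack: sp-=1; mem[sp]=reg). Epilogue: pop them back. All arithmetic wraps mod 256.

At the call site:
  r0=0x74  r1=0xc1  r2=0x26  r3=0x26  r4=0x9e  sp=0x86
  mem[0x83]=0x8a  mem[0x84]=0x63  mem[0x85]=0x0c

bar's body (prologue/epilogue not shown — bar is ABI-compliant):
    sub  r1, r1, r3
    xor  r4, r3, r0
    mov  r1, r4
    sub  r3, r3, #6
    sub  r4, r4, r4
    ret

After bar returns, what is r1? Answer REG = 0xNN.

REG = 0x52

prologue: push r4 -> mem[0x85]=0x9e, sp=0x85
body[0] sub  r1, r1, r3 -> r1=0x9b
body[1] xor  r4, r3, r0 -> r4=0x52
body[2] mov  r1, r4 -> r1=0x52
body[3] sub  r3, r3, #6 -> r3=0x20
body[4] sub  r4, r4, r4 -> r4=0x00
epilogue: pop r4=0x9e, sp=0x86
r1 is caller-saved -> body value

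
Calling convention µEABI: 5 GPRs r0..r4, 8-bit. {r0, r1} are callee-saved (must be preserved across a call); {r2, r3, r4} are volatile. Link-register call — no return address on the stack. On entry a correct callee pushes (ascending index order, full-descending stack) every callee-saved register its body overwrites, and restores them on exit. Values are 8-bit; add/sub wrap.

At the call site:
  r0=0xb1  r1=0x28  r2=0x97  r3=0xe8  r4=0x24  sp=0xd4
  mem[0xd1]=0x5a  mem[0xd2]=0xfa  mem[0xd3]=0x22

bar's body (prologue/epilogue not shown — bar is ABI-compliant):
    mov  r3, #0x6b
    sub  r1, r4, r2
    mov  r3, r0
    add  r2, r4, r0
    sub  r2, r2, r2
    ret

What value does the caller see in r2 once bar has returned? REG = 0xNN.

REG = 0x00

prologue: push r1 → mem[0xd3]=0x28, sp=0xd3
body[0] mov  r3, #0x6b → r3=0x6b
body[1] sub  r1, r4, r2 → r1=0x8d
body[2] mov  r3, r0 → r3=0xb1
body[3] add  r2, r4, r0 → r2=0xd5
body[4] sub  r2, r2, r2 → r2=0x00
epilogue: pop r1=0x28, sp=0xd4
r2 is caller-saved → body value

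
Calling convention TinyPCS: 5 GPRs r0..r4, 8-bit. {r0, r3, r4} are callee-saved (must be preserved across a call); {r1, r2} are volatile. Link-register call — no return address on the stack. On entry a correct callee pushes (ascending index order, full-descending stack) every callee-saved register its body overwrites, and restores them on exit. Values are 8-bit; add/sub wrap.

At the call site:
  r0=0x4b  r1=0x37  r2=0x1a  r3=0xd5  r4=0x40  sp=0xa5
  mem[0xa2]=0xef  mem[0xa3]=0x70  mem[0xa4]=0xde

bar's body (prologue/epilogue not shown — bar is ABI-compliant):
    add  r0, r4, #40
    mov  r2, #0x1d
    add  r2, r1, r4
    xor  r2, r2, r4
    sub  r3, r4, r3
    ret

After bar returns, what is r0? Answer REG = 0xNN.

prologue: push r0 → mem[0xa4]=0x4b, sp=0xa4
prologue: push r3 → mem[0xa3]=0xd5, sp=0xa3
body[0] add  r0, r4, #40 → r0=0x68
body[1] mov  r2, #0x1d → r2=0x1d
body[2] add  r2, r1, r4 → r2=0x77
body[3] xor  r2, r2, r4 → r2=0x37
body[4] sub  r3, r4, r3 → r3=0x6b
epilogue: pop r3=0xd5, sp=0xa4
epilogue: pop r0=0x4b, sp=0xa5
r0 is callee-saved → restored

REG = 0x4b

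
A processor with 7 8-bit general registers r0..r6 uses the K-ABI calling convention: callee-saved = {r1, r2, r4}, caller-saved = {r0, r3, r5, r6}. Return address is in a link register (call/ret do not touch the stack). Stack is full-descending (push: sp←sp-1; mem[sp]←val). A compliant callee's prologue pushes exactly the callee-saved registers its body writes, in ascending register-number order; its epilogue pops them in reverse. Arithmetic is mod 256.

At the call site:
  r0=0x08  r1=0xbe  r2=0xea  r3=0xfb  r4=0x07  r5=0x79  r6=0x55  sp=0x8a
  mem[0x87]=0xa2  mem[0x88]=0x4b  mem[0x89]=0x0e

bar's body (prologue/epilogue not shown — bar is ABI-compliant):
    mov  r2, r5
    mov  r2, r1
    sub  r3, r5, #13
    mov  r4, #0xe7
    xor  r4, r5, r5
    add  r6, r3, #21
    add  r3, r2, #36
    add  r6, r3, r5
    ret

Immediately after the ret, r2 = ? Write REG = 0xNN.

REG = 0xea

prologue: push r2 -> mem[0x89]=0xea, sp=0x89
prologue: push r4 -> mem[0x88]=0x07, sp=0x88
body[0] mov  r2, r5 -> r2=0x79
body[1] mov  r2, r1 -> r2=0xbe
body[2] sub  r3, r5, #13 -> r3=0x6c
body[3] mov  r4, #0xe7 -> r4=0xe7
body[4] xor  r4, r5, r5 -> r4=0x00
body[5] add  r6, r3, #21 -> r6=0x81
body[6] add  r3, r2, #36 -> r3=0xe2
body[7] add  r6, r3, r5 -> r6=0x5b
epilogue: pop r4=0x07, sp=0x89
epilogue: pop r2=0xea, sp=0x8a
r2 is callee-saved -> restored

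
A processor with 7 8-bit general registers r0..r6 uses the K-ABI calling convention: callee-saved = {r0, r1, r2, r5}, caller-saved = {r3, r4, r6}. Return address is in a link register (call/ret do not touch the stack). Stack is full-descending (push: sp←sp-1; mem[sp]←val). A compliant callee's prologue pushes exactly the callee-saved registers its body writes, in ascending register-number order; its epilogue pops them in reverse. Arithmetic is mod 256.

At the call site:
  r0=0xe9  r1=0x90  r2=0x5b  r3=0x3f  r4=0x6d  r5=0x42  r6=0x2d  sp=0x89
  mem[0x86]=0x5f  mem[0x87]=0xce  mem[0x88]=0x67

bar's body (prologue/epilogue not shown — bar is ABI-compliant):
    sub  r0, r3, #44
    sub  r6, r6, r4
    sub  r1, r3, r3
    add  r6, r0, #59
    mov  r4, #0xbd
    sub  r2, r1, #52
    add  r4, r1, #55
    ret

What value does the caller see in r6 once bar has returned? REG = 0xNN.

REG = 0x4e

prologue: push r0 -> mem[0x88]=0xe9, sp=0x88
prologue: push r1 -> mem[0x87]=0x90, sp=0x87
prologue: push r2 -> mem[0x86]=0x5b, sp=0x86
body[0] sub  r0, r3, #44 -> r0=0x13
body[1] sub  r6, r6, r4 -> r6=0xc0
body[2] sub  r1, r3, r3 -> r1=0x00
body[3] add  r6, r0, #59 -> r6=0x4e
body[4] mov  r4, #0xbd -> r4=0xbd
body[5] sub  r2, r1, #52 -> r2=0xcc
body[6] add  r4, r1, #55 -> r4=0x37
epilogue: pop r2=0x5b, sp=0x87
epilogue: pop r1=0x90, sp=0x88
epilogue: pop r0=0xe9, sp=0x89
r6 is caller-saved -> body value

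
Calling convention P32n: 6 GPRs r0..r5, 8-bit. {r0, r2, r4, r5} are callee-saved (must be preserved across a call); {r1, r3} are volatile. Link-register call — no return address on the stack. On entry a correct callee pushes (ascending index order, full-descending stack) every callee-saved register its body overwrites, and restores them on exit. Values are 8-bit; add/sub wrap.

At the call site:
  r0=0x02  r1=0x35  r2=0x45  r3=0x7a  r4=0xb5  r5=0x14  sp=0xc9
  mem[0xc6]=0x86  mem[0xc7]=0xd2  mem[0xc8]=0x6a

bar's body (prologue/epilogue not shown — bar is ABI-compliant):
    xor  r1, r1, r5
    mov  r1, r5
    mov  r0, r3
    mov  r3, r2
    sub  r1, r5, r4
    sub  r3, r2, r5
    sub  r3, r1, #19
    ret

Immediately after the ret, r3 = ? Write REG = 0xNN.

prologue: push r0 → mem[0xc8]=0x02, sp=0xc8
body[0] xor  r1, r1, r5 → r1=0x21
body[1] mov  r1, r5 → r1=0x14
body[2] mov  r0, r3 → r0=0x7a
body[3] mov  r3, r2 → r3=0x45
body[4] sub  r1, r5, r4 → r1=0x5f
body[5] sub  r3, r2, r5 → r3=0x31
body[6] sub  r3, r1, #19 → r3=0x4c
epilogue: pop r0=0x02, sp=0xc9
r3 is caller-saved → body value

REG = 0x4c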